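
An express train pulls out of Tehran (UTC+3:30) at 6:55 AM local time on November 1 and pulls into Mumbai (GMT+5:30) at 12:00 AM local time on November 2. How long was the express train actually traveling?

15 hours 5 minutes

Departure in UTC: 6:55 AM − 3:30 = 3:25 AM on Nov 1.
Arrival in UTC: 12:00 AM − 5:30 = 6:30 PM on Nov 1.
Elapsed = 6:30 PM − 3:25 AM = 15 hours 5 minutes.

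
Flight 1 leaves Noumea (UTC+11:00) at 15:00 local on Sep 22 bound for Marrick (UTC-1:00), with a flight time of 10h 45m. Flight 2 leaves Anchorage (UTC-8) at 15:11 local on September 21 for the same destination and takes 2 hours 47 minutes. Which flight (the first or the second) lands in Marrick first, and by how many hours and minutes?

Flight 1 in UTC: 15:00 − 11:00 = 04:00 on Sep 22.
+10 hours and 45 minutes → arrive 14:45 UTC on Sep 22.
Flight 2 in UTC: 15:11 + 8:00 = 23:11 on Sep 21.
+2 hours 47 minutes → arrive 01:58 UTC on Sep 22.
Flight 2 lands earlier by 12 hours 47 minutes.

the second, by 12 hours 47 minutes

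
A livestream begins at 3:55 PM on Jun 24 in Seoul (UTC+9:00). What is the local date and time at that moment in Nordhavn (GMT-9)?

In UTC: 3:55 PM − 9:00 = 6:55 AM on Jun 24.
Nordhavn is UTC−9:00: 6:55 AM − 9:00 = 9:55 PM on Jun 23.

9:55 PM on Jun 23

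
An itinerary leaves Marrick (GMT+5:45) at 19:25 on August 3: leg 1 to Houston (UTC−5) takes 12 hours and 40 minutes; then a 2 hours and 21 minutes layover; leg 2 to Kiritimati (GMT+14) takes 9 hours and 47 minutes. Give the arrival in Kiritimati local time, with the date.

Convert departure to UTC: 19:25 − 5:45 = 13:40 UTC on Aug 3.
Add 12 hours 40 minutes leg 1 → 02:20 UTC (Aug 4).
Add 2 hours 21 minutes layover in Houston → 04:41 UTC.
Add 9 hours and 47 minutes leg 2 → 14:28 UTC.
Kiritimati is UTC+14:00, so local arrival = 14:28 + 14:00 = 04:28 on Aug 5.

04:28 on Aug 5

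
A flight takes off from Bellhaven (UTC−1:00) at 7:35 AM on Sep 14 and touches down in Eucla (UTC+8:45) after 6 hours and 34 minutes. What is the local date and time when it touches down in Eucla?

11:54 PM on September 14

Convert departure to UTC: 7:35 AM + 1:00 = 8:35 AM UTC on Sep 14.
Add 6 hours and 34 minutes travel time → 3:09 PM UTC.
Eucla is UTC+8:45, so local arrival = 3:09 PM + 8:45 = 11:54 PM on Sep 14.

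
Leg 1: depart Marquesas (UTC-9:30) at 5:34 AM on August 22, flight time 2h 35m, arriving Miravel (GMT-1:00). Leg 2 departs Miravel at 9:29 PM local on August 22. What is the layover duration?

Convert departure to UTC: 5:34 AM + 9:30 = 3:04 PM UTC on Aug 22.
Add 2 hours 35 minutes flight time → 5:39 PM UTC.
Miravel is UTC−1:00, so local arrival = 5:39 PM − 1:00 = 4:39 PM on Aug 22.
Layover = 9:29 PM − 4:39 PM = 4 hours 50 minutes.

4 hours 50 minutes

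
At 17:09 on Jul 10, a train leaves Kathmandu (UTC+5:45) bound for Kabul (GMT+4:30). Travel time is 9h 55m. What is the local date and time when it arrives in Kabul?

01:49 on Jul 11

Convert departure to UTC: 17:09 − 5:45 = 11:24 UTC on Jul 10.
Add 9 hours and 55 minutes travel time → 21:19 UTC.
Kabul is UTC+4:30, so local arrival = 21:19 + 4:30 = 01:49 on Jul 11.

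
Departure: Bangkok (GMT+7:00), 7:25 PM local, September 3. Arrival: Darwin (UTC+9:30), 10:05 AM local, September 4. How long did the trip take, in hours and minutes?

12 hours 10 minutes

Departure in UTC: 7:25 PM − 7:00 = 12:25 PM on Sep 3.
Arrival in UTC: 10:05 AM − 9:30 = 12:35 AM on Sep 4.
Elapsed = 12:35 AM − 12:25 PM (+1 day) = 12 hours 10 minutes.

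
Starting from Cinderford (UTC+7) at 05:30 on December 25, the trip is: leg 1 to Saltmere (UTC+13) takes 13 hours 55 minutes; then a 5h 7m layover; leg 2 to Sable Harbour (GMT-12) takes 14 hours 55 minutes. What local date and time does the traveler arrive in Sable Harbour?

Convert departure to UTC: 05:30 − 7:00 = 22:30 UTC on Dec 24.
Add 13 hours and 55 minutes leg 1 → 12:25 UTC (Dec 25).
Add 5 hours 7 minutes layover in Saltmere → 17:32 UTC.
Add 14 hours 55 minutes leg 2 → 08:27 UTC (Dec 26).
Sable Harbour is UTC−12:00, so local arrival = 08:27 − 12:00 = 20:27 on Dec 25.

20:27 on December 25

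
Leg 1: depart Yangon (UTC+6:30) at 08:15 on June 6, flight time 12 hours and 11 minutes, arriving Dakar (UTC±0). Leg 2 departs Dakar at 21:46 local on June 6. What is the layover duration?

Convert departure to UTC: 08:15 − 6:30 = 01:45 UTC on Jun 6.
Add 12 hours and 11 minutes flight time → 13:56 UTC.
Dakar is UTC+0, so local arrival is the same: 13:56 on Jun 6.
Layover = 21:46 − 13:56 = 7 hours 50 minutes.

7 hours 50 minutes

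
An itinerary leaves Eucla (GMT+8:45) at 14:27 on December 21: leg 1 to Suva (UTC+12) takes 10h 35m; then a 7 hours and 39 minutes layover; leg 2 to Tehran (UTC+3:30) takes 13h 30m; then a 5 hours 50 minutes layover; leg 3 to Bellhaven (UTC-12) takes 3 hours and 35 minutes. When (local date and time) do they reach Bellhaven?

Convert departure to UTC: 14:27 − 8:45 = 05:42 UTC on Dec 21.
Add 10 hours and 35 minutes leg 1 → 16:17 UTC.
Add 7 hours and 39 minutes layover in Suva → 23:56 UTC.
Add 13 hours and 30 minutes leg 2 → 13:26 UTC (Dec 22).
Add 5 hours and 50 minutes layover in Tehran → 19:16 UTC.
Add 3 hours 35 minutes leg 3 → 22:51 UTC.
Bellhaven is UTC−12:00, so local arrival = 22:51 − 12:00 = 10:51 on Dec 22.

10:51 on Dec 22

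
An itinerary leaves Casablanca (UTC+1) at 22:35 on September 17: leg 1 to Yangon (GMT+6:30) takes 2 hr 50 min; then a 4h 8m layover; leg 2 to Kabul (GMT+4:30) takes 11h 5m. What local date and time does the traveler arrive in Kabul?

20:08 on September 18

Convert departure to UTC: 22:35 − 1:00 = 21:35 UTC on Sep 17.
Add 2 hours 50 minutes leg 1 → 00:25 UTC (Sep 18).
Add 4 hours 8 minutes layover in Yangon → 04:33 UTC.
Add 11 hours 5 minutes leg 2 → 15:38 UTC.
Kabul is UTC+4:30, so local arrival = 15:38 + 4:30 = 20:08 on Sep 18.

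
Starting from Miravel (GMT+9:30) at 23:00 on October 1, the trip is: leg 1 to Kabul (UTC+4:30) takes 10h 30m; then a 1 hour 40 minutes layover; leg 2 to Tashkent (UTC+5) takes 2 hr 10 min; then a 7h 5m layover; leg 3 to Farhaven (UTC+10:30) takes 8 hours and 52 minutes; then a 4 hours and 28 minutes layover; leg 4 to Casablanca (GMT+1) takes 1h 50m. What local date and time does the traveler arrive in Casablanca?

03:05 on Oct 3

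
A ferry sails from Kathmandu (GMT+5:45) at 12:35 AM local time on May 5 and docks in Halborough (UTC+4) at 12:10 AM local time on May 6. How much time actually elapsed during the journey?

25 hours 20 minutes

Departure in UTC: 12:35 AM − 5:45 = 6:50 PM on May 4.
Arrival in UTC: 12:10 AM − 4:00 = 8:10 PM on May 5.
Elapsed = 8:10 PM − 6:50 PM (+1 day) = 25 hours 20 minutes.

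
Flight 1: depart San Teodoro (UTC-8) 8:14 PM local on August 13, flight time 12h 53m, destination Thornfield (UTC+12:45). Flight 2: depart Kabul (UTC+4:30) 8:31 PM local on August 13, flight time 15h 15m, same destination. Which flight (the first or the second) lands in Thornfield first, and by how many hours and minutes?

Flight 1 in UTC: 8:14 PM + 8:00 = 4:14 AM on Aug 14.
+12 hours 53 minutes → arrive 5:07 PM UTC on Aug 14.
Flight 2 in UTC: 8:31 PM − 4:30 = 4:01 PM on Aug 13.
+15 hours and 15 minutes → arrive 7:16 AM UTC on Aug 14.
Flight 2 lands earlier by 9 hours 51 minutes.

the second, by 9 hours 51 minutes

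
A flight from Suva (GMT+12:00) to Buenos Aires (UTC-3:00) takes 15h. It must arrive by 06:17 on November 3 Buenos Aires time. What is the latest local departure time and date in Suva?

Target arrival in UTC: 06:17 + 3:00 = 09:17 on Nov 3.
Subtract 15 hours → departure 18:17 UTC on Nov 2.
Suva is UTC+12:00: 18:17 + 12:00 = 06:17 on Nov 3.

06:17 on Nov 3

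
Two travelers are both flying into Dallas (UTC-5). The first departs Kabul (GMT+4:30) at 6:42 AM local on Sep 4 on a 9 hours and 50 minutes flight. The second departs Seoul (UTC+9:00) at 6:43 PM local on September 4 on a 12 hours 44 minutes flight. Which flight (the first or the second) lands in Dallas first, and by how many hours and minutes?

the first, by 10 hours 25 minutes

Flight 1 in UTC: 6:42 AM − 4:30 = 2:12 AM on Sep 4.
+9 hours 50 minutes → arrive 12:02 PM UTC on Sep 4.
Flight 2 in UTC: 6:43 PM − 9:00 = 9:43 AM on Sep 4.
+12 hours 44 minutes → arrive 10:27 PM UTC on Sep 4.
Flight 1 lands earlier by 10 hours 25 minutes.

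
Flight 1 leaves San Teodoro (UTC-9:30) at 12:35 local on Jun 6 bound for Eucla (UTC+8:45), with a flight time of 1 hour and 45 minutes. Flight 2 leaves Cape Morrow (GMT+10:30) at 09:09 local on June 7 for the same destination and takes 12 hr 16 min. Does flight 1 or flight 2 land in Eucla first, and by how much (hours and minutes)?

Flight 1 in UTC: 12:35 + 9:30 = 22:05 on Jun 6.
+1 hour 45 minutes → arrive 23:50 UTC on Jun 6.
Flight 2 in UTC: 09:09 − 10:30 = 22:39 on Jun 6.
+12 hours 16 minutes → arrive 10:55 UTC on Jun 7.
Flight 1 lands earlier by 11 hours 5 minutes.

the first, by 11 hours 5 minutes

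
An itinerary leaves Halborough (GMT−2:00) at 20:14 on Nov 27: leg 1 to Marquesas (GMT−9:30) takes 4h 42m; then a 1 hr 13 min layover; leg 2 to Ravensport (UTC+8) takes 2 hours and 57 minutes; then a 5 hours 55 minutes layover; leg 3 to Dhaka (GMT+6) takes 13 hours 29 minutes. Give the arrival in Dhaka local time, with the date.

Convert departure to UTC: 20:14 + 2:00 = 22:14 UTC on Nov 27.
Add 4 hours and 42 minutes leg 1 → 02:56 UTC (Nov 28).
Add 1 hour and 13 minutes layover in Marquesas → 04:09 UTC.
Add 2 hours 57 minutes leg 2 → 07:06 UTC.
Add 5 hours 55 minutes layover in Ravensport → 13:01 UTC.
Add 13 hours and 29 minutes leg 3 → 02:30 UTC (Nov 29).
Dhaka is UTC+6:00, so local arrival = 02:30 + 6:00 = 08:30 on Nov 29.

08:30 on November 29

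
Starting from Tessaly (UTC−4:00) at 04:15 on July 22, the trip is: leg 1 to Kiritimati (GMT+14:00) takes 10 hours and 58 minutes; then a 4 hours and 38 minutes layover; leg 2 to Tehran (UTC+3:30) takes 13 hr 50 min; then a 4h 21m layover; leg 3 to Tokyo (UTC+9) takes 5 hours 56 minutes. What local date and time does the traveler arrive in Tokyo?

Convert departure to UTC: 04:15 + 4:00 = 08:15 UTC on Jul 22.
Add 10 hours and 58 minutes leg 1 → 19:13 UTC.
Add 4 hours 38 minutes layover in Kiritimati → 23:51 UTC.
Add 13 hours 50 minutes leg 2 → 13:41 UTC (Jul 23).
Add 4 hours and 21 minutes layover in Tehran → 18:02 UTC.
Add 5 hours 56 minutes leg 3 → 23:58 UTC.
Tokyo is UTC+9:00, so local arrival = 23:58 + 9:00 = 08:58 on Jul 24.

08:58 on July 24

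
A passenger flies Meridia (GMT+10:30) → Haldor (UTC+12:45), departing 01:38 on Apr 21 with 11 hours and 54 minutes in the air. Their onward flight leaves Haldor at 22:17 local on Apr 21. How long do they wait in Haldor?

6 hours 30 minutes

Convert departure to UTC: 01:38 − 10:30 = 15:08 UTC on Apr 20.
Add 11 hours and 54 minutes flight time → 03:02 UTC (Apr 21).
Haldor is UTC+12:45, so local arrival = 03:02 + 12:45 = 15:47 on Apr 21.
Layover = 22:17 − 15:47 = 6 hours 30 minutes.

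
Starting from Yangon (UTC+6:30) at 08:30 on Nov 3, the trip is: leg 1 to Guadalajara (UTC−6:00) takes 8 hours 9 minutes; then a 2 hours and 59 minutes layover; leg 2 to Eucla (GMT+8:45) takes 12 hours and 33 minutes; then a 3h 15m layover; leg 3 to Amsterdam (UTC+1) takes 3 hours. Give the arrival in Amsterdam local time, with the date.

08:56 on November 4

Convert departure to UTC: 08:30 − 6:30 = 02:00 UTC on Nov 3.
Add 8 hours 9 minutes leg 1 → 10:09 UTC.
Add 2 hours 59 minutes layover in Guadalajara → 13:08 UTC.
Add 12 hours and 33 minutes leg 2 → 01:41 UTC (Nov 4).
Add 3 hours and 15 minutes layover in Eucla → 04:56 UTC.
Add 3 hours leg 3 → 07:56 UTC.
Amsterdam is UTC+1:00, so local arrival = 07:56 + 1:00 = 08:56 on Nov 4.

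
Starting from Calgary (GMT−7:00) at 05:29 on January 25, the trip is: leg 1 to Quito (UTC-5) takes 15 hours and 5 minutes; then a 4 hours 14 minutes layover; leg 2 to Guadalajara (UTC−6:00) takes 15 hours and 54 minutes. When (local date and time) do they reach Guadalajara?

17:42 on Jan 26

Convert departure to UTC: 05:29 + 7:00 = 12:29 UTC on Jan 25.
Add 15 hours and 5 minutes leg 1 → 03:34 UTC (Jan 26).
Add 4 hours and 14 minutes layover in Quito → 07:48 UTC.
Add 15 hours and 54 minutes leg 2 → 23:42 UTC.
Guadalajara is UTC−6:00, so local arrival = 23:42 − 6:00 = 17:42 on Jan 26.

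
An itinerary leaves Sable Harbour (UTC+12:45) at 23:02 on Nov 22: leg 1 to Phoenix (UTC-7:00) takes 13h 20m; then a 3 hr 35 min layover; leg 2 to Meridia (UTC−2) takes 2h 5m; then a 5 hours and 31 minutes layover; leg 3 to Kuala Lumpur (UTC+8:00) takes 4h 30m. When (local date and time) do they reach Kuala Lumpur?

23:18 on November 23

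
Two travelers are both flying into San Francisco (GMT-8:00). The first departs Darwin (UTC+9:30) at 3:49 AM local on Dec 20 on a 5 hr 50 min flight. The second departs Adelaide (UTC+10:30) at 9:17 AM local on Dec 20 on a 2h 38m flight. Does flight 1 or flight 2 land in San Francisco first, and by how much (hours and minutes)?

the first, by 1 hour 16 minutes

Flight 1 in UTC: 3:49 AM − 9:30 = 6:19 PM on Dec 19.
+5 hours 50 minutes → arrive 12:09 AM UTC on Dec 20.
Flight 2 in UTC: 9:17 AM − 10:30 = 10:47 PM on Dec 19.
+2 hours and 38 minutes → arrive 1:25 AM UTC on Dec 20.
Flight 1 lands earlier by 1 hour 16 minutes.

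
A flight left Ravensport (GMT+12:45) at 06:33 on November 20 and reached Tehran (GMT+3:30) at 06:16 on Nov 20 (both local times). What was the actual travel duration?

Departure in UTC: 06:33 − 12:45 = 17:48 on Nov 19.
Arrival in UTC: 06:16 − 3:30 = 02:46 on Nov 20.
Elapsed = 02:46 − 17:48 (+1 day) = 8 hours 58 minutes.

8 hours 58 minutes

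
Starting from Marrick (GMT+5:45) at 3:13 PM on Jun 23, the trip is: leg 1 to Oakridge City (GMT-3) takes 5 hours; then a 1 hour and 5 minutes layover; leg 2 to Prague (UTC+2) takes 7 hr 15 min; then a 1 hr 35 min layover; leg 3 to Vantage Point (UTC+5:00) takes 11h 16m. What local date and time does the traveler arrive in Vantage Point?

Convert departure to UTC: 3:13 PM − 5:45 = 9:28 AM UTC on Jun 23.
Add 5 hours leg 1 → 2:28 PM UTC.
Add 1 hour and 5 minutes layover in Oakridge City → 3:33 PM UTC.
Add 7 hours 15 minutes leg 2 → 10:48 PM UTC.
Add 1 hour and 35 minutes layover in Prague → 12:23 AM UTC (Jun 24).
Add 11 hours and 16 minutes leg 3 → 11:39 AM UTC.
Vantage Point is UTC+5:00, so local arrival = 11:39 AM + 5:00 = 4:39 PM on Jun 24.

4:39 PM on Jun 24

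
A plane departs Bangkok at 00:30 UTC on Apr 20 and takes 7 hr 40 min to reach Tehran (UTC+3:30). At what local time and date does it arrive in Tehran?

Departure is given in UTC: 00:30 on Apr 20.
Add 7 hours and 40 minutes → 08:10 UTC.
Tehran is UTC+3:30: 08:10 + 3:30 = 11:40 on Apr 20.

11:40 on Apr 20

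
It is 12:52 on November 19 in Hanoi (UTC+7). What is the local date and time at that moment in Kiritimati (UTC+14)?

19:52 on November 19

In UTC: 12:52 − 7:00 = 05:52 on Nov 19.
Kiritimati is UTC+14:00: 05:52 + 14:00 = 19:52 on Nov 19.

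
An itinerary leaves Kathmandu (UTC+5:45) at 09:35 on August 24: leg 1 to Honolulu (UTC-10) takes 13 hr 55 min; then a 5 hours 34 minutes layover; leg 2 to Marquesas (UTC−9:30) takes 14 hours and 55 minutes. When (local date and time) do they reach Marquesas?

04:44 on August 25

Convert departure to UTC: 09:35 − 5:45 = 03:50 UTC on Aug 24.
Add 13 hours 55 minutes leg 1 → 17:45 UTC.
Add 5 hours 34 minutes layover in Honolulu → 23:19 UTC.
Add 14 hours and 55 minutes leg 2 → 14:14 UTC (Aug 25).
Marquesas is UTC−9:30, so local arrival = 14:14 − 9:30 = 04:44 on Aug 25.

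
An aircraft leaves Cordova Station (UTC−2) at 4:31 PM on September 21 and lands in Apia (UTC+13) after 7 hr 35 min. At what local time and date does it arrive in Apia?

Convert departure to UTC: 4:31 PM + 2:00 = 6:31 PM UTC on Sep 21.
Add 7 hours and 35 minutes travel time → 2:06 AM UTC (Sep 22).
Apia is UTC+13:00, so local arrival = 2:06 AM + 13:00 = 3:06 PM on Sep 22.

3:06 PM on September 22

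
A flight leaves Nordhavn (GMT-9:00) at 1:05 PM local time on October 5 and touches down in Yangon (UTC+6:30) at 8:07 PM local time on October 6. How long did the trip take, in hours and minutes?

Departure in UTC: 1:05 PM + 9:00 = 10:05 PM on Oct 5.
Arrival in UTC: 8:07 PM − 6:30 = 1:37 PM on Oct 6.
Elapsed = 1:37 PM − 10:05 PM (+1 day) = 15 hours 32 minutes.

15 hours 32 minutes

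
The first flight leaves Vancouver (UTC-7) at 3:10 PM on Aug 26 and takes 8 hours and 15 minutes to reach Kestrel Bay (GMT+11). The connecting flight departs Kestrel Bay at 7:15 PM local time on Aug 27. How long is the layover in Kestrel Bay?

1 hour 50 minutes

Convert departure to UTC: 3:10 PM + 7:00 = 10:10 PM UTC on Aug 26.
Add 8 hours 15 minutes flight time → 6:25 AM UTC (Aug 27).
Kestrel Bay is UTC+11:00, so local arrival = 6:25 AM + 11:00 = 5:25 PM on Aug 27.
Layover = 7:15 PM − 5:25 PM = 1 hour 50 minutes.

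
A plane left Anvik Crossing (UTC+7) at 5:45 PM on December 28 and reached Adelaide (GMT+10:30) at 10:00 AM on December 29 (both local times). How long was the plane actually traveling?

12 hours 45 minutes

Departure in UTC: 5:45 PM − 7:00 = 10:45 AM on Dec 28.
Arrival in UTC: 10:00 AM − 10:30 = 11:30 PM on Dec 28.
Elapsed = 11:30 PM − 10:45 AM = 12 hours 45 minutes.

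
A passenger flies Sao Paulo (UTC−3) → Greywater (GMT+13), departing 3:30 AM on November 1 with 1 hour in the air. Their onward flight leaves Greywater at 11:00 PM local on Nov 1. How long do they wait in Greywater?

Convert departure to UTC: 3:30 AM + 3:00 = 6:30 AM UTC on Nov 1.
Add 1 hour flight time → 7:30 AM UTC.
Greywater is UTC+13:00, so local arrival = 7:30 AM + 13:00 = 8:30 PM on Nov 1.
Layover = 11:00 PM − 8:30 PM = 2 hours 30 minutes.

2 hours 30 minutes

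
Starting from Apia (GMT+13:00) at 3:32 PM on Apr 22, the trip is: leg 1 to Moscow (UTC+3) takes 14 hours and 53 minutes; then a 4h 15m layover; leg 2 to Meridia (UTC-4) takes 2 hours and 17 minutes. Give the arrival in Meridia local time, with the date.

7:57 PM on April 22

Convert departure to UTC: 3:32 PM − 13:00 = 2:32 AM UTC on Apr 22.
Add 14 hours 53 minutes leg 1 → 5:25 PM UTC.
Add 4 hours and 15 minutes layover in Moscow → 9:40 PM UTC.
Add 2 hours and 17 minutes leg 2 → 11:57 PM UTC.
Meridia is UTC−4:00, so local arrival = 11:57 PM − 4:00 = 7:57 PM on Apr 22.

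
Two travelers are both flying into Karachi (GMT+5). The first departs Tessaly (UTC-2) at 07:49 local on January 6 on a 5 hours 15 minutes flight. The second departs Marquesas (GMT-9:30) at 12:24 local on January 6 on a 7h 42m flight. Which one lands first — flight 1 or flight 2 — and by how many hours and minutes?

the first, by 14 hours 32 minutes

Flight 1 in UTC: 07:49 + 2:00 = 09:49 on Jan 6.
+5 hours 15 minutes → arrive 15:04 UTC on Jan 6.
Flight 2 in UTC: 12:24 + 9:30 = 21:54 on Jan 6.
+7 hours and 42 minutes → arrive 05:36 UTC on Jan 7.
Flight 1 lands earlier by 14 hours 32 minutes.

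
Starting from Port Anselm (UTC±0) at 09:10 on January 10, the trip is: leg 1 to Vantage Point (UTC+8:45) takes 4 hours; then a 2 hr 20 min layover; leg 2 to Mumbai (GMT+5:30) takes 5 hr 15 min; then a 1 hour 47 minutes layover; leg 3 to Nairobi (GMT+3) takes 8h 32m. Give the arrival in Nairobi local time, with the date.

10:04 on Jan 11

Port Anselm is at UTC+0, so departure is already 09:10 UTC on Jan 10.
Add 4 hours leg 1 → 13:10 UTC.
Add 2 hours and 20 minutes layover in Vantage Point → 15:30 UTC.
Add 5 hours and 15 minutes leg 2 → 20:45 UTC.
Add 1 hour and 47 minutes layover in Mumbai → 22:32 UTC.
Add 8 hours 32 minutes leg 3 → 07:04 UTC (Jan 11).
Nairobi is UTC+3:00, so local arrival = 07:04 + 3:00 = 10:04 on Jan 11.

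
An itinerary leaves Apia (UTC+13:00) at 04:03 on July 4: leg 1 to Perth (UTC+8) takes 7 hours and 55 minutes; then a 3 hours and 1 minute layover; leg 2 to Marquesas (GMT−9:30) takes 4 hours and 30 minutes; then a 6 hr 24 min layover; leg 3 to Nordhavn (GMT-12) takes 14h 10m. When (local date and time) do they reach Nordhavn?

Convert departure to UTC: 04:03 − 13:00 = 15:03 UTC on Jul 3.
Add 7 hours 55 minutes leg 1 → 22:58 UTC.
Add 3 hours 1 minute layover in Perth → 01:59 UTC (Jul 4).
Add 4 hours and 30 minutes leg 2 → 06:29 UTC.
Add 6 hours and 24 minutes layover in Marquesas → 12:53 UTC.
Add 14 hours and 10 minutes leg 3 → 03:03 UTC (Jul 5).
Nordhavn is UTC−12:00, so local arrival = 03:03 − 12:00 = 15:03 on Jul 4.

15:03 on July 4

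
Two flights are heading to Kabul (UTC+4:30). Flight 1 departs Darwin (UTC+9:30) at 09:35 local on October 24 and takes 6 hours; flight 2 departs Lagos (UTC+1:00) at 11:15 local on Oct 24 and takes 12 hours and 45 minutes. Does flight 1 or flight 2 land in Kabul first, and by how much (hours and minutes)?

Flight 1 in UTC: 09:35 − 9:30 = 00:05 on Oct 24.
+6 hours → arrive 06:05 UTC on Oct 24.
Flight 2 in UTC: 11:15 − 1:00 = 10:15 on Oct 24.
+12 hours and 45 minutes → arrive 23:00 UTC on Oct 24.
Flight 1 lands earlier by 16 hours 55 minutes.

the first, by 16 hours 55 minutes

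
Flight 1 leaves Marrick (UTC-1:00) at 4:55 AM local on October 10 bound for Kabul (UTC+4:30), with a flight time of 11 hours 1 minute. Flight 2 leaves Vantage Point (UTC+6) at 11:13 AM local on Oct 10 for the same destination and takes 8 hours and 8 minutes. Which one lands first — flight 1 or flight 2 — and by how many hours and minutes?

Flight 1 in UTC: 4:55 AM + 1:00 = 5:55 AM on Oct 10.
+11 hours and 1 minute → arrive 4:56 PM UTC on Oct 10.
Flight 2 in UTC: 11:13 AM − 6:00 = 5:13 AM on Oct 10.
+8 hours 8 minutes → arrive 1:21 PM UTC on Oct 10.
Flight 2 lands earlier by 3 hours 35 minutes.

the second, by 3 hours 35 minutes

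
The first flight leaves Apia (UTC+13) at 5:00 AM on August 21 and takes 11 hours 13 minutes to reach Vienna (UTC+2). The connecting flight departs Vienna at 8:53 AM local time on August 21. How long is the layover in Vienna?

3 hours 40 minutes

Convert departure to UTC: 5:00 AM − 13:00 = 4:00 PM UTC on Aug 20.
Add 11 hours 13 minutes flight time → 3:13 AM UTC (Aug 21).
Vienna is UTC+2:00, so local arrival = 3:13 AM + 2:00 = 5:13 AM on Aug 21.
Layover = 8:53 AM − 5:13 AM = 3 hours 40 minutes.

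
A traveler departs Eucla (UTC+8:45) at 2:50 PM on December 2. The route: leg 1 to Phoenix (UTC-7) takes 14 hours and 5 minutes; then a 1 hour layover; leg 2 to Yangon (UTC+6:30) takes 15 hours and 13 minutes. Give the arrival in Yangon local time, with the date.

6:53 PM on December 3

Convert departure to UTC: 2:50 PM − 8:45 = 6:05 AM UTC on Dec 2.
Add 14 hours and 5 minutes leg 1 → 8:10 PM UTC.
Add 1 hour layover in Phoenix → 9:10 PM UTC.
Add 15 hours 13 minutes leg 2 → 12:23 PM UTC (Dec 3).
Yangon is UTC+6:30, so local arrival = 12:23 PM + 6:30 = 6:53 PM on Dec 3.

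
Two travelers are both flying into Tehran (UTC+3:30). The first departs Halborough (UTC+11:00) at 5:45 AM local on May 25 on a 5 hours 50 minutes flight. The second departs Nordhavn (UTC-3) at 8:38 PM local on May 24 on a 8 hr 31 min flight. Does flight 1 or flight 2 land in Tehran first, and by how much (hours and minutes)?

the first, by 7 hours 34 minutes

Flight 1 in UTC: 5:45 AM − 11:00 = 6:45 PM on May 24.
+5 hours 50 minutes → arrive 12:35 AM UTC on May 25.
Flight 2 in UTC: 8:38 PM + 3:00 = 11:38 PM on May 24.
+8 hours 31 minutes → arrive 8:09 AM UTC on May 25.
Flight 1 lands earlier by 7 hours 34 minutes.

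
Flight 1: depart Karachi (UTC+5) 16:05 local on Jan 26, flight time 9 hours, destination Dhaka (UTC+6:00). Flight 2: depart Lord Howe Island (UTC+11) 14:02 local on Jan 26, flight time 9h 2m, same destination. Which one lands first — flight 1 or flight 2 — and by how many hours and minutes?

Flight 1 in UTC: 16:05 − 5:00 = 11:05 on Jan 26.
+9 hours → arrive 20:05 UTC on Jan 26.
Flight 2 in UTC: 14:02 − 11:00 = 03:02 on Jan 26.
+9 hours 2 minutes → arrive 12:04 UTC on Jan 26.
Flight 2 lands earlier by 8 hours 1 minute.

the second, by 8 hours 1 minute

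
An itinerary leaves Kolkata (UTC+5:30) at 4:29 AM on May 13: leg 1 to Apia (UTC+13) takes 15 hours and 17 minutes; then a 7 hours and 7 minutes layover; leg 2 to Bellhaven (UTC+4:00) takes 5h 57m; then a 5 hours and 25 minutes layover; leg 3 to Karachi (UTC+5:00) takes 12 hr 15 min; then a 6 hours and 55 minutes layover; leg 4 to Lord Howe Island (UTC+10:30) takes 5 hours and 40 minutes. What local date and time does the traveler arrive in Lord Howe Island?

Convert departure to UTC: 4:29 AM − 5:30 = 10:59 PM UTC on May 12.
Add 15 hours 17 minutes leg 1 → 2:16 PM UTC (May 13).
Add 7 hours 7 minutes layover in Apia → 9:23 PM UTC.
Add 5 hours 57 minutes leg 2 → 3:20 AM UTC (May 14).
Add 5 hours 25 minutes layover in Bellhaven → 8:45 AM UTC.
Add 12 hours and 15 minutes leg 3 → 9:00 PM UTC.
Add 6 hours 55 minutes layover in Karachi → 3:55 AM UTC (May 15).
Add 5 hours and 40 minutes leg 4 → 9:35 AM UTC.
Lord Howe Island is UTC+10:30, so local arrival = 9:35 AM + 10:30 = 8:05 PM on May 15.

8:05 PM on May 15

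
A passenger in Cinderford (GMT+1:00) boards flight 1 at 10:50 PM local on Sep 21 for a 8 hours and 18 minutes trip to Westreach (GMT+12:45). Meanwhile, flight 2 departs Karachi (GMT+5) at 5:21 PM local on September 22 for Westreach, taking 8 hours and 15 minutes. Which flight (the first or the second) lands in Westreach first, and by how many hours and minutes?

the first, by 14 hours 28 minutes

Flight 1 in UTC: 10:50 PM − 1:00 = 9:50 PM on Sep 21.
+8 hours 18 minutes → arrive 6:08 AM UTC on Sep 22.
Flight 2 in UTC: 5:21 PM − 5:00 = 12:21 PM on Sep 22.
+8 hours and 15 minutes → arrive 8:36 PM UTC on Sep 22.
Flight 1 lands earlier by 14 hours 28 minutes.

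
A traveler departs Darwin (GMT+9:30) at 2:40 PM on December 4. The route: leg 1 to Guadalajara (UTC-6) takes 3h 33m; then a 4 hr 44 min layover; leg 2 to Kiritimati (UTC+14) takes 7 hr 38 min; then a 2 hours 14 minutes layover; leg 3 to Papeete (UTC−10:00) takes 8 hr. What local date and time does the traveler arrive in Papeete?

Convert departure to UTC: 2:40 PM − 9:30 = 5:10 AM UTC on Dec 4.
Add 3 hours 33 minutes leg 1 → 8:43 AM UTC.
Add 4 hours and 44 minutes layover in Guadalajara → 1:27 PM UTC.
Add 7 hours 38 minutes leg 2 → 9:05 PM UTC.
Add 2 hours 14 minutes layover in Kiritimati → 11:19 PM UTC.
Add 8 hours leg 3 → 7:19 AM UTC (Dec 5).
Papeete is UTC−10:00, so local arrival = 7:19 AM − 10:00 = 9:19 PM on Dec 4.

9:19 PM on December 4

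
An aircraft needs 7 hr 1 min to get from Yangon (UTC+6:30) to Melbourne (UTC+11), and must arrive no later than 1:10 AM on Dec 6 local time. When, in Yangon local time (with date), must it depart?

Target arrival in UTC: 1:10 AM − 11:00 = 2:10 PM on Dec 5.
Subtract 7 hours 1 minute → departure 7:09 AM UTC on Dec 5.
Yangon is UTC+6:30: 7:09 AM + 6:30 = 1:39 PM on Dec 5.

1:39 PM on December 5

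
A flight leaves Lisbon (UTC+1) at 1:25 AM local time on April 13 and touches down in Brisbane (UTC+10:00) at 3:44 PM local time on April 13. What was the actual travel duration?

5 hours 19 minutes

Brisbane is 9:00 ahead of Lisbon.
Clock-face elapsed time (ignoring zones) is 14 hours 19 minutes.
Actual elapsed = 14 hours 19 minutes − 9:00 = 5 hours 19 minutes.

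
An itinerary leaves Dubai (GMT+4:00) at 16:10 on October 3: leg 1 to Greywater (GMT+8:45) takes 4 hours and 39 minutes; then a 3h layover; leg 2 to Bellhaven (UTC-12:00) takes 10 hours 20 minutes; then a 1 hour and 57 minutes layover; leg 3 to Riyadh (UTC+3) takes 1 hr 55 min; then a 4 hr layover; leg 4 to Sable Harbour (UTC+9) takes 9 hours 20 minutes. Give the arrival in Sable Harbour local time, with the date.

Convert departure to UTC: 16:10 − 4:00 = 12:10 UTC on Oct 3.
Add 4 hours 39 minutes leg 1 → 16:49 UTC.
Add 3 hours layover in Greywater → 19:49 UTC.
Add 10 hours and 20 minutes leg 2 → 06:09 UTC (Oct 4).
Add 1 hour 57 minutes layover in Bellhaven → 08:06 UTC.
Add 1 hour and 55 minutes leg 3 → 10:01 UTC.
Add 4 hours layover in Riyadh → 14:01 UTC.
Add 9 hours 20 minutes leg 4 → 23:21 UTC.
Sable Harbour is UTC+9:00, so local arrival = 23:21 + 9:00 = 08:21 on Oct 5.

08:21 on October 5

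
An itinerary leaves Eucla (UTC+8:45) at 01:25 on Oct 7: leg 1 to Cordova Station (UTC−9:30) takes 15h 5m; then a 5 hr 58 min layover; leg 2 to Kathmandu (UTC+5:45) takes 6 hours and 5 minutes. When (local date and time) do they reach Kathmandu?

Convert departure to UTC: 01:25 − 8:45 = 16:40 UTC on Oct 6.
Add 15 hours 5 minutes leg 1 → 07:45 UTC (Oct 7).
Add 5 hours and 58 minutes layover in Cordova Station → 13:43 UTC.
Add 6 hours and 5 minutes leg 2 → 19:48 UTC.
Kathmandu is UTC+5:45, so local arrival = 19:48 + 5:45 = 01:33 on Oct 8.

01:33 on Oct 8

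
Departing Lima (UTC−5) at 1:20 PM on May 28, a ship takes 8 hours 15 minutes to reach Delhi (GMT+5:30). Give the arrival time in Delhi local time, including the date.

8:05 AM on May 29

Convert departure to UTC: 1:20 PM + 5:00 = 6:20 PM UTC on May 28.
Add 8 hours 15 minutes travel time → 2:35 AM UTC (May 29).
Delhi is UTC+5:30, so local arrival = 2:35 AM + 5:30 = 8:05 AM on May 29.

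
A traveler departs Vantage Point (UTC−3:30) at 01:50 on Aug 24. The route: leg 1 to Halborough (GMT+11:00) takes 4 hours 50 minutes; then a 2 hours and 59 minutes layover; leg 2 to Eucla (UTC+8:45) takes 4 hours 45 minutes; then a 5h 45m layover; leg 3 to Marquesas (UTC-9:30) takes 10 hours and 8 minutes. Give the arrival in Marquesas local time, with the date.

00:17 on August 25

Convert departure to UTC: 01:50 + 3:30 = 05:20 UTC on Aug 24.
Add 4 hours 50 minutes leg 1 → 10:10 UTC.
Add 2 hours and 59 minutes layover in Halborough → 13:09 UTC.
Add 4 hours 45 minutes leg 2 → 17:54 UTC.
Add 5 hours 45 minutes layover in Eucla → 23:39 UTC.
Add 10 hours and 8 minutes leg 3 → 09:47 UTC (Aug 25).
Marquesas is UTC−9:30, so local arrival = 09:47 − 9:30 = 00:17 on Aug 25.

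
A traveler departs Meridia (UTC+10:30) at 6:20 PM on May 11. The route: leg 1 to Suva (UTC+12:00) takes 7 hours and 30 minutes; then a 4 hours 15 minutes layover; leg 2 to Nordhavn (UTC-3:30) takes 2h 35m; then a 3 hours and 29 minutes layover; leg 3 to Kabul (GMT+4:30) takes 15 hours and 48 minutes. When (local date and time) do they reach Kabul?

9:57 PM on May 12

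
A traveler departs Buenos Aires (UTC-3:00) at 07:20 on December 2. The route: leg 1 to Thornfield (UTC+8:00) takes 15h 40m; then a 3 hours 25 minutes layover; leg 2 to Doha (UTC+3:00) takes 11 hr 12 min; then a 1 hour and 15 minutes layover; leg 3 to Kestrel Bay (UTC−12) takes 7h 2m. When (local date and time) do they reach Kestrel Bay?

Convert departure to UTC: 07:20 + 3:00 = 10:20 UTC on Dec 2.
Add 15 hours and 40 minutes leg 1 → 02:00 UTC (Dec 3).
Add 3 hours 25 minutes layover in Thornfield → 05:25 UTC.
Add 11 hours 12 minutes leg 2 → 16:37 UTC.
Add 1 hour 15 minutes layover in Doha → 17:52 UTC.
Add 7 hours and 2 minutes leg 3 → 00:54 UTC (Dec 4).
Kestrel Bay is UTC−12:00, so local arrival = 00:54 − 12:00 = 12:54 on Dec 3.

12:54 on December 3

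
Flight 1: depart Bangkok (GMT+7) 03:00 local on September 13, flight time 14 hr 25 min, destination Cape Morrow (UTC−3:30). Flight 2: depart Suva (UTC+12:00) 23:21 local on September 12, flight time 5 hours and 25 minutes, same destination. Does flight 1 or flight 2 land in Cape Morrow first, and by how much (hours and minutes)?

Flight 1 in UTC: 03:00 − 7:00 = 20:00 on Sep 12.
+14 hours 25 minutes → arrive 10:25 UTC on Sep 13.
Flight 2 in UTC: 23:21 − 12:00 = 11:21 on Sep 12.
+5 hours 25 minutes → arrive 16:46 UTC on Sep 12.
Flight 2 lands earlier by 17 hours 39 minutes.

the second, by 17 hours 39 minutes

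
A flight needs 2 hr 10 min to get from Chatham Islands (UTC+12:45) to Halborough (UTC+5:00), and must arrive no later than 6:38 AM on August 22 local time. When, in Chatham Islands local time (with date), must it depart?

12:13 PM on August 22

Target arrival in UTC: 6:38 AM − 5:00 = 1:38 AM on Aug 22.
Subtract 2 hours and 10 minutes → departure 11:28 PM UTC on Aug 21.
Chatham Islands is UTC+12:45: 11:28 PM + 12:45 = 12:13 PM on Aug 22.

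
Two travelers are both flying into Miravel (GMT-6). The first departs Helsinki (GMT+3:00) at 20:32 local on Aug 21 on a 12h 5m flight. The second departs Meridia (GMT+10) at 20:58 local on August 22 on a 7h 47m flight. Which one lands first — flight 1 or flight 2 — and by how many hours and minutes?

Flight 1 in UTC: 20:32 − 3:00 = 17:32 on Aug 21.
+12 hours 5 minutes → arrive 05:37 UTC on Aug 22.
Flight 2 in UTC: 20:58 − 10:00 = 10:58 on Aug 22.
+7 hours and 47 minutes → arrive 18:45 UTC on Aug 22.
Flight 1 lands earlier by 13 hours 8 minutes.

the first, by 13 hours 8 minutes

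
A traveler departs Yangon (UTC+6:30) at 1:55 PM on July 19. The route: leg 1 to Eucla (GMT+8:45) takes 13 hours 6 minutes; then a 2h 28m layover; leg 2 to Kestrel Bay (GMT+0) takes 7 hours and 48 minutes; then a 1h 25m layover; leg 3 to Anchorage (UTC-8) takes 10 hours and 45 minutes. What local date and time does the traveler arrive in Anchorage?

10:57 AM on July 20

Convert departure to UTC: 1:55 PM − 6:30 = 7:25 AM UTC on Jul 19.
Add 13 hours and 6 minutes leg 1 → 8:31 PM UTC.
Add 2 hours 28 minutes layover in Eucla → 10:59 PM UTC.
Add 7 hours 48 minutes leg 2 → 6:47 AM UTC (Jul 20).
Add 1 hour and 25 minutes layover in Kestrel Bay → 8:12 AM UTC.
Add 10 hours 45 minutes leg 3 → 6:57 PM UTC.
Anchorage is UTC−8:00, so local arrival = 6:57 PM − 8:00 = 10:57 AM on Jul 20.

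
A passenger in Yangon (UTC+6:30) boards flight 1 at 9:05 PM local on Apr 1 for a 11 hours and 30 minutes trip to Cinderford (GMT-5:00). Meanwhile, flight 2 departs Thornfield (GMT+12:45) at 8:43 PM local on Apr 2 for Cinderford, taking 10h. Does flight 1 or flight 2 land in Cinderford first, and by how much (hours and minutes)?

the first, by 15 hours 53 minutes

Flight 1 in UTC: 9:05 PM − 6:30 = 2:35 PM on Apr 1.
+11 hours and 30 minutes → arrive 2:05 AM UTC on Apr 2.
Flight 2 in UTC: 8:43 PM − 12:45 = 7:58 AM on Apr 2.
+10 hours → arrive 5:58 PM UTC on Apr 2.
Flight 1 lands earlier by 15 hours 53 minutes.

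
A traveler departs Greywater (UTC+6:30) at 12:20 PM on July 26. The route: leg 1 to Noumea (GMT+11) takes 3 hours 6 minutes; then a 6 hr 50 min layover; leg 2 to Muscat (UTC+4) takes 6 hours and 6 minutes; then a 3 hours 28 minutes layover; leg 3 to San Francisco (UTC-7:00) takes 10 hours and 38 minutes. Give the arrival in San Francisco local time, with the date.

4:58 AM on July 27

Convert departure to UTC: 12:20 PM − 6:30 = 5:50 AM UTC on Jul 26.
Add 3 hours 6 minutes leg 1 → 8:56 AM UTC.
Add 6 hours and 50 minutes layover in Noumea → 3:46 PM UTC.
Add 6 hours 6 minutes leg 2 → 9:52 PM UTC.
Add 3 hours 28 minutes layover in Muscat → 1:20 AM UTC (Jul 27).
Add 10 hours and 38 minutes leg 3 → 11:58 AM UTC.
San Francisco is UTC−7:00, so local arrival = 11:58 AM − 7:00 = 4:58 AM on Jul 27.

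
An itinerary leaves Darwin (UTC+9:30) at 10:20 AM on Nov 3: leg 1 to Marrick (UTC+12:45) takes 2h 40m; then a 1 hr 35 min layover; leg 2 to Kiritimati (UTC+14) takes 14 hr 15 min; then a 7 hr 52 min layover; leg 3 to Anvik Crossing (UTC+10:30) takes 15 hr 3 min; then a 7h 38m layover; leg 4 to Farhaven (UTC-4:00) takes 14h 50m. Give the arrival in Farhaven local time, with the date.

12:43 PM on Nov 5

Convert departure to UTC: 10:20 AM − 9:30 = 12:50 AM UTC on Nov 3.
Add 2 hours 40 minutes leg 1 → 3:30 AM UTC.
Add 1 hour and 35 minutes layover in Marrick → 5:05 AM UTC.
Add 14 hours and 15 minutes leg 2 → 7:20 PM UTC.
Add 7 hours 52 minutes layover in Kiritimati → 3:12 AM UTC (Nov 4).
Add 15 hours 3 minutes leg 3 → 6:15 PM UTC.
Add 7 hours 38 minutes layover in Anvik Crossing → 1:53 AM UTC (Nov 5).
Add 14 hours 50 minutes leg 4 → 4:43 PM UTC.
Farhaven is UTC−4:00, so local arrival = 4:43 PM − 4:00 = 12:43 PM on Nov 5.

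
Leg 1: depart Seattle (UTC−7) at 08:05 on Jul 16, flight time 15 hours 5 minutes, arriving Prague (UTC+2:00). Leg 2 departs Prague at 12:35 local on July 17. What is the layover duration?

Convert departure to UTC: 08:05 + 7:00 = 15:05 UTC on Jul 16.
Add 15 hours and 5 minutes flight time → 06:10 UTC (Jul 17).
Prague is UTC+2:00, so local arrival = 06:10 + 2:00 = 08:10 on Jul 17.
Layover = 12:35 − 08:10 = 4 hours 25 minutes.

4 hours 25 minutes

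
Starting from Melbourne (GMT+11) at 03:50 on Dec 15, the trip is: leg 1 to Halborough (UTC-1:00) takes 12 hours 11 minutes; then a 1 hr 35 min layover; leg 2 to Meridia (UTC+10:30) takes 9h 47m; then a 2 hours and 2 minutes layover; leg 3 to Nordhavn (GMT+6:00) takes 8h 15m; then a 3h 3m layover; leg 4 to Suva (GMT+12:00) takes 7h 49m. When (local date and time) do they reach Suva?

01:32 on December 17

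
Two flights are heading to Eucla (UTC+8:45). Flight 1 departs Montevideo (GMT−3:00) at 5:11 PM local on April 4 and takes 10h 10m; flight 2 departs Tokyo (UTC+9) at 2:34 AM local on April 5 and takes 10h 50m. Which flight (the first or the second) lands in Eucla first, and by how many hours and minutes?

the second, by 1 hour 57 minutes

Flight 1 in UTC: 5:11 PM + 3:00 = 8:11 PM on Apr 4.
+10 hours and 10 minutes → arrive 6:21 AM UTC on Apr 5.
Flight 2 in UTC: 2:34 AM − 9:00 = 5:34 PM on Apr 4.
+10 hours 50 minutes → arrive 4:24 AM UTC on Apr 5.
Flight 2 lands earlier by 1 hour 57 minutes.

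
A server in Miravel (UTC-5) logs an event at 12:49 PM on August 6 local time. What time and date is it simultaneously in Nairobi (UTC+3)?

8:49 PM on Aug 6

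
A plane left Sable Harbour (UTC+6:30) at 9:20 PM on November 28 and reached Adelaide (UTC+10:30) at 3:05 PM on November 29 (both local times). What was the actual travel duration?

13 hours 45 minutes

Adelaide is 4:00 ahead of Sable Harbour.
Clock-face elapsed time (ignoring zones) is 17 hours 45 minutes.
Actual elapsed = 17 hours 45 minutes − 4:00 = 13 hours 45 minutes.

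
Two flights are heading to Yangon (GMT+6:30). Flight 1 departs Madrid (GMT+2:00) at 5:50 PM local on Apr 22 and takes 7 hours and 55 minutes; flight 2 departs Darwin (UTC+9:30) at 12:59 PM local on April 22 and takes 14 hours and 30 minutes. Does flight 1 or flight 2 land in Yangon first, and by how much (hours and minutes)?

the second, by 5 hours 46 minutes

Flight 1 in UTC: 5:50 PM − 2:00 = 3:50 PM on Apr 22.
+7 hours 55 minutes → arrive 11:45 PM UTC on Apr 22.
Flight 2 in UTC: 12:59 PM − 9:30 = 3:29 AM on Apr 22.
+14 hours 30 minutes → arrive 5:59 PM UTC on Apr 22.
Flight 2 lands earlier by 5 hours 46 minutes.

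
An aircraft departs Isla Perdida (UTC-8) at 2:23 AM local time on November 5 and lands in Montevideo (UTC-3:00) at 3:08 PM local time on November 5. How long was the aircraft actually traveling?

Departure in UTC: 2:23 AM + 8:00 = 10:23 AM on Nov 5.
Arrival in UTC: 3:08 PM + 3:00 = 6:08 PM on Nov 5.
Elapsed = 6:08 PM − 10:23 AM = 7 hours 45 minutes.

7 hours 45 minutes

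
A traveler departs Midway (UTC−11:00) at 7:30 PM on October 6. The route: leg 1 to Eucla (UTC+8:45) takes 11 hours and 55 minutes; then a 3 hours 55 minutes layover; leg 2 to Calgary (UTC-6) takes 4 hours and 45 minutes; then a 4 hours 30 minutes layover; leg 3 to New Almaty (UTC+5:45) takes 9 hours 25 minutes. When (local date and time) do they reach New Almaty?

Convert departure to UTC: 7:30 PM + 11:00 = 6:30 AM UTC on Oct 7.
Add 11 hours and 55 minutes leg 1 → 6:25 PM UTC.
Add 3 hours and 55 minutes layover in Eucla → 10:20 PM UTC.
Add 4 hours 45 minutes leg 2 → 3:05 AM UTC (Oct 8).
Add 4 hours and 30 minutes layover in Calgary → 7:35 AM UTC.
Add 9 hours 25 minutes leg 3 → 5:00 PM UTC.
New Almaty is UTC+5:45, so local arrival = 5:00 PM + 5:45 = 10:45 PM on Oct 8.

10:45 PM on Oct 8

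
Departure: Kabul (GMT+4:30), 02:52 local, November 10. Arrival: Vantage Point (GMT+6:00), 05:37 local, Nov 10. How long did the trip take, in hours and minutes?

1 hour 15 minutes

Vantage Point is 1:30 ahead of Kabul.
Clock-face elapsed time (ignoring zones) is 2 hours 45 minutes.
Actual elapsed = 2 hours 45 minutes − 1:30 = 1 hour 15 minutes.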